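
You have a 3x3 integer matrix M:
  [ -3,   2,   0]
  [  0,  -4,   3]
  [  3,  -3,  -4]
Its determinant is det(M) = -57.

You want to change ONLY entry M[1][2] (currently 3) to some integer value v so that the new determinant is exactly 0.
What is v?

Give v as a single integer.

det is linear in entry M[1][2]: det = old_det + (v - 3) * C_12
Cofactor C_12 = -3
Want det = 0: -57 + (v - 3) * -3 = 0
  (v - 3) = 57 / -3 = -19
  v = 3 + (-19) = -16

Answer: -16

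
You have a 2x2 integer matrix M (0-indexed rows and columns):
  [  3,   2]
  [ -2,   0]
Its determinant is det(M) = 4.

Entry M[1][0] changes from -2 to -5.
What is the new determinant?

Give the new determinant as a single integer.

det is linear in row 1: changing M[1][0] by delta changes det by delta * cofactor(1,0).
Cofactor C_10 = (-1)^(1+0) * minor(1,0) = -2
Entry delta = -5 - -2 = -3
Det delta = -3 * -2 = 6
New det = 4 + 6 = 10

Answer: 10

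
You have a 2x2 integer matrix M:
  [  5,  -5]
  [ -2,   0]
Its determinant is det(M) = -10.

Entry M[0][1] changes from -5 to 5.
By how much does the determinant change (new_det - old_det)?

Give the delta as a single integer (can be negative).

Answer: 20

Derivation:
Cofactor C_01 = 2
Entry delta = 5 - -5 = 10
Det delta = entry_delta * cofactor = 10 * 2 = 20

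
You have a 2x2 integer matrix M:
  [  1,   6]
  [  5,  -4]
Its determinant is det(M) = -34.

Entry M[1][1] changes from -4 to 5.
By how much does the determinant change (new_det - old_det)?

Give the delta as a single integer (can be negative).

Answer: 9

Derivation:
Cofactor C_11 = 1
Entry delta = 5 - -4 = 9
Det delta = entry_delta * cofactor = 9 * 1 = 9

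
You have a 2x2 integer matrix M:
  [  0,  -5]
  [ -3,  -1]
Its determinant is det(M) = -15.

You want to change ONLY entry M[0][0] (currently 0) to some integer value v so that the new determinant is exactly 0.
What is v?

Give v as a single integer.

Answer: -15

Derivation:
det is linear in entry M[0][0]: det = old_det + (v - 0) * C_00
Cofactor C_00 = -1
Want det = 0: -15 + (v - 0) * -1 = 0
  (v - 0) = 15 / -1 = -15
  v = 0 + (-15) = -15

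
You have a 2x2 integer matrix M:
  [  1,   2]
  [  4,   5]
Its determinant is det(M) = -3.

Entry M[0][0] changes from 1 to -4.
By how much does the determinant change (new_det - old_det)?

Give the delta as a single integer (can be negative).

Answer: -25

Derivation:
Cofactor C_00 = 5
Entry delta = -4 - 1 = -5
Det delta = entry_delta * cofactor = -5 * 5 = -25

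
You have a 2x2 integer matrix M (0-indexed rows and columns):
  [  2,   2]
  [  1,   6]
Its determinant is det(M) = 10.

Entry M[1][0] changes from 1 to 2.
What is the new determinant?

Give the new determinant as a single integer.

det is linear in row 1: changing M[1][0] by delta changes det by delta * cofactor(1,0).
Cofactor C_10 = (-1)^(1+0) * minor(1,0) = -2
Entry delta = 2 - 1 = 1
Det delta = 1 * -2 = -2
New det = 10 + -2 = 8

Answer: 8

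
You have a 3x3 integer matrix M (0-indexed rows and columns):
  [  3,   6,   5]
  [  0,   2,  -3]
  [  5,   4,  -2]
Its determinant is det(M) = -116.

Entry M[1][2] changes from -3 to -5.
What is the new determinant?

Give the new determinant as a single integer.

det is linear in row 1: changing M[1][2] by delta changes det by delta * cofactor(1,2).
Cofactor C_12 = (-1)^(1+2) * minor(1,2) = 18
Entry delta = -5 - -3 = -2
Det delta = -2 * 18 = -36
New det = -116 + -36 = -152

Answer: -152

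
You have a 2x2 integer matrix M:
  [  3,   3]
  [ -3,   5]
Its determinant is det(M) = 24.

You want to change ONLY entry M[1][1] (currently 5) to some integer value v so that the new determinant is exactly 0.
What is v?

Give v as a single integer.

det is linear in entry M[1][1]: det = old_det + (v - 5) * C_11
Cofactor C_11 = 3
Want det = 0: 24 + (v - 5) * 3 = 0
  (v - 5) = -24 / 3 = -8
  v = 5 + (-8) = -3

Answer: -3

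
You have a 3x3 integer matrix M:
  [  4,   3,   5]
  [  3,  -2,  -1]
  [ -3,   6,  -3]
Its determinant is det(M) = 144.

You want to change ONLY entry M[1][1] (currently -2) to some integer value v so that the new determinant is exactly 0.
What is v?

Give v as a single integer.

det is linear in entry M[1][1]: det = old_det + (v - -2) * C_11
Cofactor C_11 = 3
Want det = 0: 144 + (v - -2) * 3 = 0
  (v - -2) = -144 / 3 = -48
  v = -2 + (-48) = -50

Answer: -50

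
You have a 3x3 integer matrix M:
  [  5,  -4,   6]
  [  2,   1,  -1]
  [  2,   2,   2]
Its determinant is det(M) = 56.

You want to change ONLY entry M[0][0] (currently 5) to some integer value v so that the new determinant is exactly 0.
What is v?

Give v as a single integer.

det is linear in entry M[0][0]: det = old_det + (v - 5) * C_00
Cofactor C_00 = 4
Want det = 0: 56 + (v - 5) * 4 = 0
  (v - 5) = -56 / 4 = -14
  v = 5 + (-14) = -9

Answer: -9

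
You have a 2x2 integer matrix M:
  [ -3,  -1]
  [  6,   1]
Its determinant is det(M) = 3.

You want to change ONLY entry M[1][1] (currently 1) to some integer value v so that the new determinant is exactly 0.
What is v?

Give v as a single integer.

Answer: 2

Derivation:
det is linear in entry M[1][1]: det = old_det + (v - 1) * C_11
Cofactor C_11 = -3
Want det = 0: 3 + (v - 1) * -3 = 0
  (v - 1) = -3 / -3 = 1
  v = 1 + (1) = 2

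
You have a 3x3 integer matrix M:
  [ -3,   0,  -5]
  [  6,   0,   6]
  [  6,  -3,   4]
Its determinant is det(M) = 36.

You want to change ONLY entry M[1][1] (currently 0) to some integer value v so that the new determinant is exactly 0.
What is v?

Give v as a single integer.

det is linear in entry M[1][1]: det = old_det + (v - 0) * C_11
Cofactor C_11 = 18
Want det = 0: 36 + (v - 0) * 18 = 0
  (v - 0) = -36 / 18 = -2
  v = 0 + (-2) = -2

Answer: -2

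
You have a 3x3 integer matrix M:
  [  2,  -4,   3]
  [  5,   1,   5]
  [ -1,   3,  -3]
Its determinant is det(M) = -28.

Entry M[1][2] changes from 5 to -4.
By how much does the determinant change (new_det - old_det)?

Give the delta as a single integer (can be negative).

Cofactor C_12 = -2
Entry delta = -4 - 5 = -9
Det delta = entry_delta * cofactor = -9 * -2 = 18

Answer: 18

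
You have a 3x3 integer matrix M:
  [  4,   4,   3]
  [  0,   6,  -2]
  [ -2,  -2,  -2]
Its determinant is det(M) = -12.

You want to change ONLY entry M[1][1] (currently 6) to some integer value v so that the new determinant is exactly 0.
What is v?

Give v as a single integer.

det is linear in entry M[1][1]: det = old_det + (v - 6) * C_11
Cofactor C_11 = -2
Want det = 0: -12 + (v - 6) * -2 = 0
  (v - 6) = 12 / -2 = -6
  v = 6 + (-6) = 0

Answer: 0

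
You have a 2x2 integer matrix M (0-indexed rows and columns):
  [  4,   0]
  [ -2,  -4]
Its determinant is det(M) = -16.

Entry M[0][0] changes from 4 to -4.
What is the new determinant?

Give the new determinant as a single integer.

Answer: 16

Derivation:
det is linear in row 0: changing M[0][0] by delta changes det by delta * cofactor(0,0).
Cofactor C_00 = (-1)^(0+0) * minor(0,0) = -4
Entry delta = -4 - 4 = -8
Det delta = -8 * -4 = 32
New det = -16 + 32 = 16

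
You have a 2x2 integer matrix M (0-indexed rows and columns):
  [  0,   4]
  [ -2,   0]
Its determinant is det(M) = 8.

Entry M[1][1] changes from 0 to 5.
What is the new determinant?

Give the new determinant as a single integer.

det is linear in row 1: changing M[1][1] by delta changes det by delta * cofactor(1,1).
Cofactor C_11 = (-1)^(1+1) * minor(1,1) = 0
Entry delta = 5 - 0 = 5
Det delta = 5 * 0 = 0
New det = 8 + 0 = 8

Answer: 8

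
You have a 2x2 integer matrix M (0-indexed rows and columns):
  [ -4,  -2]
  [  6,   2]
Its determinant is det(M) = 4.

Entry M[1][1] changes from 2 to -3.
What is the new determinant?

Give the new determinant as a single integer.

Answer: 24

Derivation:
det is linear in row 1: changing M[1][1] by delta changes det by delta * cofactor(1,1).
Cofactor C_11 = (-1)^(1+1) * minor(1,1) = -4
Entry delta = -3 - 2 = -5
Det delta = -5 * -4 = 20
New det = 4 + 20 = 24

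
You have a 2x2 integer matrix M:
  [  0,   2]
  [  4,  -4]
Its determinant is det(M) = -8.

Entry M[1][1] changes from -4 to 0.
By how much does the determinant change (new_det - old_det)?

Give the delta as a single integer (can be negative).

Answer: 0

Derivation:
Cofactor C_11 = 0
Entry delta = 0 - -4 = 4
Det delta = entry_delta * cofactor = 4 * 0 = 0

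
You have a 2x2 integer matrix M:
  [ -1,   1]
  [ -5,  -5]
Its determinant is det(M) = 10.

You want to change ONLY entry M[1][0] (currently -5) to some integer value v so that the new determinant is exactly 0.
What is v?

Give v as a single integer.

det is linear in entry M[1][0]: det = old_det + (v - -5) * C_10
Cofactor C_10 = -1
Want det = 0: 10 + (v - -5) * -1 = 0
  (v - -5) = -10 / -1 = 10
  v = -5 + (10) = 5

Answer: 5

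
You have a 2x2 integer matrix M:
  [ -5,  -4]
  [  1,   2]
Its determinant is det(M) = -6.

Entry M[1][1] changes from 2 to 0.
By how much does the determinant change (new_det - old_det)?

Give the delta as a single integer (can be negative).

Cofactor C_11 = -5
Entry delta = 0 - 2 = -2
Det delta = entry_delta * cofactor = -2 * -5 = 10

Answer: 10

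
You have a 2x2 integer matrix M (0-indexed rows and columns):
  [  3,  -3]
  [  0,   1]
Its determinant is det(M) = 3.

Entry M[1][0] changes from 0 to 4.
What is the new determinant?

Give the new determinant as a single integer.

Answer: 15

Derivation:
det is linear in row 1: changing M[1][0] by delta changes det by delta * cofactor(1,0).
Cofactor C_10 = (-1)^(1+0) * minor(1,0) = 3
Entry delta = 4 - 0 = 4
Det delta = 4 * 3 = 12
New det = 3 + 12 = 15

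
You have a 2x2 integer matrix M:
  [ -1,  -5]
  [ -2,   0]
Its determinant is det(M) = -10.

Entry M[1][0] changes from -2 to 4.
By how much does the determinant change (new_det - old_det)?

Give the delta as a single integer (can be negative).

Answer: 30

Derivation:
Cofactor C_10 = 5
Entry delta = 4 - -2 = 6
Det delta = entry_delta * cofactor = 6 * 5 = 30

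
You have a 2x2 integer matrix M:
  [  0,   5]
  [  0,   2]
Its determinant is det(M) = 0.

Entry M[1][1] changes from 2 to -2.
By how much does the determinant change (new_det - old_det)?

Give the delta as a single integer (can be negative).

Cofactor C_11 = 0
Entry delta = -2 - 2 = -4
Det delta = entry_delta * cofactor = -4 * 0 = 0

Answer: 0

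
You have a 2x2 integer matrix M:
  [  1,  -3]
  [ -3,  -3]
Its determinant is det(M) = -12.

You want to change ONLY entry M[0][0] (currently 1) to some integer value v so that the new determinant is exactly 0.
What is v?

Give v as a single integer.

det is linear in entry M[0][0]: det = old_det + (v - 1) * C_00
Cofactor C_00 = -3
Want det = 0: -12 + (v - 1) * -3 = 0
  (v - 1) = 12 / -3 = -4
  v = 1 + (-4) = -3

Answer: -3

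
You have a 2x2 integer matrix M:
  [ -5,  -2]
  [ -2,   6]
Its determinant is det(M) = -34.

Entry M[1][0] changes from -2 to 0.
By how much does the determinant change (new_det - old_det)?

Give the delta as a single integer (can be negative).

Cofactor C_10 = 2
Entry delta = 0 - -2 = 2
Det delta = entry_delta * cofactor = 2 * 2 = 4

Answer: 4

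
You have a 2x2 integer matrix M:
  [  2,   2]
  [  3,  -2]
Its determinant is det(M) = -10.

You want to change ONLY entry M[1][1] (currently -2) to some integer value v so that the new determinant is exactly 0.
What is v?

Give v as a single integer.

det is linear in entry M[1][1]: det = old_det + (v - -2) * C_11
Cofactor C_11 = 2
Want det = 0: -10 + (v - -2) * 2 = 0
  (v - -2) = 10 / 2 = 5
  v = -2 + (5) = 3

Answer: 3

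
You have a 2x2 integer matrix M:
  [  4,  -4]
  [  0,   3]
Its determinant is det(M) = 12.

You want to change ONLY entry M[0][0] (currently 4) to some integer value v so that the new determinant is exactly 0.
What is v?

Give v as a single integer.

det is linear in entry M[0][0]: det = old_det + (v - 4) * C_00
Cofactor C_00 = 3
Want det = 0: 12 + (v - 4) * 3 = 0
  (v - 4) = -12 / 3 = -4
  v = 4 + (-4) = 0

Answer: 0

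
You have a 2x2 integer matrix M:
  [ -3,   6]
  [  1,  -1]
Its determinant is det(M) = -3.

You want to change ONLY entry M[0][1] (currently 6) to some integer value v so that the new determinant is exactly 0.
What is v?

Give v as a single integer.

Answer: 3

Derivation:
det is linear in entry M[0][1]: det = old_det + (v - 6) * C_01
Cofactor C_01 = -1
Want det = 0: -3 + (v - 6) * -1 = 0
  (v - 6) = 3 / -1 = -3
  v = 6 + (-3) = 3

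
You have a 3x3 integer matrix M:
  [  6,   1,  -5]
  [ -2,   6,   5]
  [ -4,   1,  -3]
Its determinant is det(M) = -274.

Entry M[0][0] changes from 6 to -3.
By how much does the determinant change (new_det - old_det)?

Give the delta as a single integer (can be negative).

Answer: 207

Derivation:
Cofactor C_00 = -23
Entry delta = -3 - 6 = -9
Det delta = entry_delta * cofactor = -9 * -23 = 207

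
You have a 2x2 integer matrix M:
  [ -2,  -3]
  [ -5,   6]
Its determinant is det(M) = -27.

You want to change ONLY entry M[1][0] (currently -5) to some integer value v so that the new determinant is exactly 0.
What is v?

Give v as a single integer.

Answer: 4

Derivation:
det is linear in entry M[1][0]: det = old_det + (v - -5) * C_10
Cofactor C_10 = 3
Want det = 0: -27 + (v - -5) * 3 = 0
  (v - -5) = 27 / 3 = 9
  v = -5 + (9) = 4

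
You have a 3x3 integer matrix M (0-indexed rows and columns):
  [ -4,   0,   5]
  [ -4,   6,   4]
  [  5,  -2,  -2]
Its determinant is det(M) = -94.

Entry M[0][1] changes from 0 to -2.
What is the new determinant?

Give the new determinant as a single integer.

det is linear in row 0: changing M[0][1] by delta changes det by delta * cofactor(0,1).
Cofactor C_01 = (-1)^(0+1) * minor(0,1) = 12
Entry delta = -2 - 0 = -2
Det delta = -2 * 12 = -24
New det = -94 + -24 = -118

Answer: -118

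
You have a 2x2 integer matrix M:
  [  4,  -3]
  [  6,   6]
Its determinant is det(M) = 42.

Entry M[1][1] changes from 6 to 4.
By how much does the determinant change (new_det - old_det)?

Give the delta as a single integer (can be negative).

Answer: -8

Derivation:
Cofactor C_11 = 4
Entry delta = 4 - 6 = -2
Det delta = entry_delta * cofactor = -2 * 4 = -8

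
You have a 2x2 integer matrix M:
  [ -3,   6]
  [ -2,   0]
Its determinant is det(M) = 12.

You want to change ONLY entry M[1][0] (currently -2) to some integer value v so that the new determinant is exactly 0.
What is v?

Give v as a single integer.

Answer: 0

Derivation:
det is linear in entry M[1][0]: det = old_det + (v - -2) * C_10
Cofactor C_10 = -6
Want det = 0: 12 + (v - -2) * -6 = 0
  (v - -2) = -12 / -6 = 2
  v = -2 + (2) = 0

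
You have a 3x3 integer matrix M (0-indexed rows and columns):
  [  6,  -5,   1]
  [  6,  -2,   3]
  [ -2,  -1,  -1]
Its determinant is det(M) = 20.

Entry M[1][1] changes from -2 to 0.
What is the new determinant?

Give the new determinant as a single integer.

Answer: 12

Derivation:
det is linear in row 1: changing M[1][1] by delta changes det by delta * cofactor(1,1).
Cofactor C_11 = (-1)^(1+1) * minor(1,1) = -4
Entry delta = 0 - -2 = 2
Det delta = 2 * -4 = -8
New det = 20 + -8 = 12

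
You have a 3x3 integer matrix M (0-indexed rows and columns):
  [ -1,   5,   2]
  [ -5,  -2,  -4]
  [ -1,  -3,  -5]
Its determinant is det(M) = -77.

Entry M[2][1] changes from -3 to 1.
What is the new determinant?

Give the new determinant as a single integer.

Answer: -133

Derivation:
det is linear in row 2: changing M[2][1] by delta changes det by delta * cofactor(2,1).
Cofactor C_21 = (-1)^(2+1) * minor(2,1) = -14
Entry delta = 1 - -3 = 4
Det delta = 4 * -14 = -56
New det = -77 + -56 = -133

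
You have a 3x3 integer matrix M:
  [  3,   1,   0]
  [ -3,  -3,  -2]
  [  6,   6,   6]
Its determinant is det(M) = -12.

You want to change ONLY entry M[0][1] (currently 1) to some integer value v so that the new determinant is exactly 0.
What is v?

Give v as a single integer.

Answer: 3

Derivation:
det is linear in entry M[0][1]: det = old_det + (v - 1) * C_01
Cofactor C_01 = 6
Want det = 0: -12 + (v - 1) * 6 = 0
  (v - 1) = 12 / 6 = 2
  v = 1 + (2) = 3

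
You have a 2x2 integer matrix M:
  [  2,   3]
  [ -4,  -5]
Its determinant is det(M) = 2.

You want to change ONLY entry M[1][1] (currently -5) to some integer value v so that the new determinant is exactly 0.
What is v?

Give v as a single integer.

det is linear in entry M[1][1]: det = old_det + (v - -5) * C_11
Cofactor C_11 = 2
Want det = 0: 2 + (v - -5) * 2 = 0
  (v - -5) = -2 / 2 = -1
  v = -5 + (-1) = -6

Answer: -6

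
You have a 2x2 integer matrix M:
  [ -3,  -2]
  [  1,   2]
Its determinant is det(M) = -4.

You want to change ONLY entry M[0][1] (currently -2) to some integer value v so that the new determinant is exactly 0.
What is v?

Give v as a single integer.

det is linear in entry M[0][1]: det = old_det + (v - -2) * C_01
Cofactor C_01 = -1
Want det = 0: -4 + (v - -2) * -1 = 0
  (v - -2) = 4 / -1 = -4
  v = -2 + (-4) = -6

Answer: -6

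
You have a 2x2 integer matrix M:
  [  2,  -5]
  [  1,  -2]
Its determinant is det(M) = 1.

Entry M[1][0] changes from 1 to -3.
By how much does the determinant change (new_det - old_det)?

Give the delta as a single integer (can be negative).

Answer: -20

Derivation:
Cofactor C_10 = 5
Entry delta = -3 - 1 = -4
Det delta = entry_delta * cofactor = -4 * 5 = -20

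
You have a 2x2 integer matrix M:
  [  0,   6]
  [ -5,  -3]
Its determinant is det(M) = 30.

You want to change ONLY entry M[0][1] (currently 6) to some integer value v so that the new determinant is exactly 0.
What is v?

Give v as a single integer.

det is linear in entry M[0][1]: det = old_det + (v - 6) * C_01
Cofactor C_01 = 5
Want det = 0: 30 + (v - 6) * 5 = 0
  (v - 6) = -30 / 5 = -6
  v = 6 + (-6) = 0

Answer: 0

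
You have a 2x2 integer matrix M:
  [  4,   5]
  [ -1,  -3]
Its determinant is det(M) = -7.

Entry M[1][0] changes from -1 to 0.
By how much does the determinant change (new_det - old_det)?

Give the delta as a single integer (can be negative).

Answer: -5

Derivation:
Cofactor C_10 = -5
Entry delta = 0 - -1 = 1
Det delta = entry_delta * cofactor = 1 * -5 = -5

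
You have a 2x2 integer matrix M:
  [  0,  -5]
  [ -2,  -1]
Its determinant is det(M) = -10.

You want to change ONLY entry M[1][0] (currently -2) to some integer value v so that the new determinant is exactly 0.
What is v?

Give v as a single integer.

det is linear in entry M[1][0]: det = old_det + (v - -2) * C_10
Cofactor C_10 = 5
Want det = 0: -10 + (v - -2) * 5 = 0
  (v - -2) = 10 / 5 = 2
  v = -2 + (2) = 0

Answer: 0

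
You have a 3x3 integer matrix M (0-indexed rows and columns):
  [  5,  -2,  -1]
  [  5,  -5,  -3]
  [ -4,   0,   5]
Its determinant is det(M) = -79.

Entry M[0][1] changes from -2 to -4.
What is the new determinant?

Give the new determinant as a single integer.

det is linear in row 0: changing M[0][1] by delta changes det by delta * cofactor(0,1).
Cofactor C_01 = (-1)^(0+1) * minor(0,1) = -13
Entry delta = -4 - -2 = -2
Det delta = -2 * -13 = 26
New det = -79 + 26 = -53

Answer: -53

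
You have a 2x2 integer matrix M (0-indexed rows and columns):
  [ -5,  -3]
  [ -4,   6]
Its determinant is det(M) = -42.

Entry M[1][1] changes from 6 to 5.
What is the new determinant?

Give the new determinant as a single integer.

Answer: -37

Derivation:
det is linear in row 1: changing M[1][1] by delta changes det by delta * cofactor(1,1).
Cofactor C_11 = (-1)^(1+1) * minor(1,1) = -5
Entry delta = 5 - 6 = -1
Det delta = -1 * -5 = 5
New det = -42 + 5 = -37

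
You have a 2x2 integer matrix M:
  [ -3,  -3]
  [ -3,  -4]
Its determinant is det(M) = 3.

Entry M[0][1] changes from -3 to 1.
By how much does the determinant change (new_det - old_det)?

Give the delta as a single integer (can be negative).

Cofactor C_01 = 3
Entry delta = 1 - -3 = 4
Det delta = entry_delta * cofactor = 4 * 3 = 12

Answer: 12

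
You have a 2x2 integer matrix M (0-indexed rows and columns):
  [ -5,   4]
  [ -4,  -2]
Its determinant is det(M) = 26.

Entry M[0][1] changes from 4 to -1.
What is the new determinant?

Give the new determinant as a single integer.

Answer: 6

Derivation:
det is linear in row 0: changing M[0][1] by delta changes det by delta * cofactor(0,1).
Cofactor C_01 = (-1)^(0+1) * minor(0,1) = 4
Entry delta = -1 - 4 = -5
Det delta = -5 * 4 = -20
New det = 26 + -20 = 6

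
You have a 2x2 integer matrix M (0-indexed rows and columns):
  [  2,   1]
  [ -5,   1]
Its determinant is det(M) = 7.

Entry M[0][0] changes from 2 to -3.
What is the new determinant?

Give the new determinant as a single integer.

Answer: 2

Derivation:
det is linear in row 0: changing M[0][0] by delta changes det by delta * cofactor(0,0).
Cofactor C_00 = (-1)^(0+0) * minor(0,0) = 1
Entry delta = -3 - 2 = -5
Det delta = -5 * 1 = -5
New det = 7 + -5 = 2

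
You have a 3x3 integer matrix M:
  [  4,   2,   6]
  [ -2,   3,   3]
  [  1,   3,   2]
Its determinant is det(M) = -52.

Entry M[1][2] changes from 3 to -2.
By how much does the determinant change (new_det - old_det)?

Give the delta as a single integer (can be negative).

Answer: 50

Derivation:
Cofactor C_12 = -10
Entry delta = -2 - 3 = -5
Det delta = entry_delta * cofactor = -5 * -10 = 50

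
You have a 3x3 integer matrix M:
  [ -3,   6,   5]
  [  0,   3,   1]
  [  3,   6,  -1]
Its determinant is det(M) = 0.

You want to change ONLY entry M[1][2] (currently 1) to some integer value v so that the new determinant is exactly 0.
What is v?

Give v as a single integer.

Answer: 1

Derivation:
det is linear in entry M[1][2]: det = old_det + (v - 1) * C_12
Cofactor C_12 = 36
Want det = 0: 0 + (v - 1) * 36 = 0
  (v - 1) = 0 / 36 = 0
  v = 1 + (0) = 1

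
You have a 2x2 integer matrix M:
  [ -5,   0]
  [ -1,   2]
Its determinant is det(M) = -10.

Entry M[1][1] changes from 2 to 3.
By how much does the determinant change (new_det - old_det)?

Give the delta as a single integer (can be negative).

Cofactor C_11 = -5
Entry delta = 3 - 2 = 1
Det delta = entry_delta * cofactor = 1 * -5 = -5

Answer: -5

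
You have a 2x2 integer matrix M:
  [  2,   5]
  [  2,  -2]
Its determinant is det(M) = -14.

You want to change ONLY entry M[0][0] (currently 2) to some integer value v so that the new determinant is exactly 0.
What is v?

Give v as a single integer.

det is linear in entry M[0][0]: det = old_det + (v - 2) * C_00
Cofactor C_00 = -2
Want det = 0: -14 + (v - 2) * -2 = 0
  (v - 2) = 14 / -2 = -7
  v = 2 + (-7) = -5

Answer: -5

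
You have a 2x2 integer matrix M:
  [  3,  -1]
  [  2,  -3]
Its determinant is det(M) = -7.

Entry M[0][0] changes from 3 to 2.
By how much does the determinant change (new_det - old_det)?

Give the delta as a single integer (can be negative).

Answer: 3

Derivation:
Cofactor C_00 = -3
Entry delta = 2 - 3 = -1
Det delta = entry_delta * cofactor = -1 * -3 = 3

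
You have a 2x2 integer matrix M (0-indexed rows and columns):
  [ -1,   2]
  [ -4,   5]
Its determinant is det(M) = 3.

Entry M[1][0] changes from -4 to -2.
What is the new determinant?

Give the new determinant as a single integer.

det is linear in row 1: changing M[1][0] by delta changes det by delta * cofactor(1,0).
Cofactor C_10 = (-1)^(1+0) * minor(1,0) = -2
Entry delta = -2 - -4 = 2
Det delta = 2 * -2 = -4
New det = 3 + -4 = -1

Answer: -1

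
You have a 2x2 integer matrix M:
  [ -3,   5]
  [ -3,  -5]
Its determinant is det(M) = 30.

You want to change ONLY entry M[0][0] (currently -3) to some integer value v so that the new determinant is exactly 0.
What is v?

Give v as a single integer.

det is linear in entry M[0][0]: det = old_det + (v - -3) * C_00
Cofactor C_00 = -5
Want det = 0: 30 + (v - -3) * -5 = 0
  (v - -3) = -30 / -5 = 6
  v = -3 + (6) = 3

Answer: 3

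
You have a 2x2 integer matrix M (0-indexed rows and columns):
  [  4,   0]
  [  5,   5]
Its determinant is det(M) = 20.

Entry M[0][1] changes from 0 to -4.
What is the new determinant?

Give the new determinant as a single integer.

det is linear in row 0: changing M[0][1] by delta changes det by delta * cofactor(0,1).
Cofactor C_01 = (-1)^(0+1) * minor(0,1) = -5
Entry delta = -4 - 0 = -4
Det delta = -4 * -5 = 20
New det = 20 + 20 = 40

Answer: 40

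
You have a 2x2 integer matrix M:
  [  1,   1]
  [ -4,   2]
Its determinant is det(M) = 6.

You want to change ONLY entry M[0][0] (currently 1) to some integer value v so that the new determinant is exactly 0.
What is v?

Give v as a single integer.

det is linear in entry M[0][0]: det = old_det + (v - 1) * C_00
Cofactor C_00 = 2
Want det = 0: 6 + (v - 1) * 2 = 0
  (v - 1) = -6 / 2 = -3
  v = 1 + (-3) = -2

Answer: -2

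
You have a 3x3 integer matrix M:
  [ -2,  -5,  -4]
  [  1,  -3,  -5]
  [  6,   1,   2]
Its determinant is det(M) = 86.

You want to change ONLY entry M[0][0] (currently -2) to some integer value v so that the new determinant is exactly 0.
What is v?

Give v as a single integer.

det is linear in entry M[0][0]: det = old_det + (v - -2) * C_00
Cofactor C_00 = -1
Want det = 0: 86 + (v - -2) * -1 = 0
  (v - -2) = -86 / -1 = 86
  v = -2 + (86) = 84

Answer: 84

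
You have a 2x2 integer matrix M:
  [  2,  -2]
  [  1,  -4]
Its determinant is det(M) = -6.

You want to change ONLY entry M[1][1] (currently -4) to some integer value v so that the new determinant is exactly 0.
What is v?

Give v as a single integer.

det is linear in entry M[1][1]: det = old_det + (v - -4) * C_11
Cofactor C_11 = 2
Want det = 0: -6 + (v - -4) * 2 = 0
  (v - -4) = 6 / 2 = 3
  v = -4 + (3) = -1

Answer: -1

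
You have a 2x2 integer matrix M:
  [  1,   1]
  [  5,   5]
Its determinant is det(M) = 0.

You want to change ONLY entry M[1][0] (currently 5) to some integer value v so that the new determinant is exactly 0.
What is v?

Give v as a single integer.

det is linear in entry M[1][0]: det = old_det + (v - 5) * C_10
Cofactor C_10 = -1
Want det = 0: 0 + (v - 5) * -1 = 0
  (v - 5) = 0 / -1 = 0
  v = 5 + (0) = 5

Answer: 5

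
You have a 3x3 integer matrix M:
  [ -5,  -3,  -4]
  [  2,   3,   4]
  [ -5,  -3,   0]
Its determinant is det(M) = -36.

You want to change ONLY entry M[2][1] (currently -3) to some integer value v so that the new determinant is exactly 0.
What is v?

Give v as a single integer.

det is linear in entry M[2][1]: det = old_det + (v - -3) * C_21
Cofactor C_21 = 12
Want det = 0: -36 + (v - -3) * 12 = 0
  (v - -3) = 36 / 12 = 3
  v = -3 + (3) = 0

Answer: 0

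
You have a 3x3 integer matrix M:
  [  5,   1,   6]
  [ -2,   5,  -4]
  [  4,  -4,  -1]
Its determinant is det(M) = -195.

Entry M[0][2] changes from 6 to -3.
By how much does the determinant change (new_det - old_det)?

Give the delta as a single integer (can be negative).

Answer: 108

Derivation:
Cofactor C_02 = -12
Entry delta = -3 - 6 = -9
Det delta = entry_delta * cofactor = -9 * -12 = 108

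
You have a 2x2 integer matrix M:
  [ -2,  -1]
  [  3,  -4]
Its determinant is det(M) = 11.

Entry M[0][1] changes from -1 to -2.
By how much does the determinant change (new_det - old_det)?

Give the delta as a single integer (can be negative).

Answer: 3

Derivation:
Cofactor C_01 = -3
Entry delta = -2 - -1 = -1
Det delta = entry_delta * cofactor = -1 * -3 = 3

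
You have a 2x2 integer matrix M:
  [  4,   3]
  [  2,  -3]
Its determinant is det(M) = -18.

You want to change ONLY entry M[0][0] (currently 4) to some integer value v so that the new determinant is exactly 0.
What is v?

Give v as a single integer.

Answer: -2

Derivation:
det is linear in entry M[0][0]: det = old_det + (v - 4) * C_00
Cofactor C_00 = -3
Want det = 0: -18 + (v - 4) * -3 = 0
  (v - 4) = 18 / -3 = -6
  v = 4 + (-6) = -2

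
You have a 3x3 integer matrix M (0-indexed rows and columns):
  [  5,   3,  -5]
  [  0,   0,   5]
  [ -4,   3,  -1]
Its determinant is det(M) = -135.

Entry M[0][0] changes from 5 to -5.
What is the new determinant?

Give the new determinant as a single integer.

det is linear in row 0: changing M[0][0] by delta changes det by delta * cofactor(0,0).
Cofactor C_00 = (-1)^(0+0) * minor(0,0) = -15
Entry delta = -5 - 5 = -10
Det delta = -10 * -15 = 150
New det = -135 + 150 = 15

Answer: 15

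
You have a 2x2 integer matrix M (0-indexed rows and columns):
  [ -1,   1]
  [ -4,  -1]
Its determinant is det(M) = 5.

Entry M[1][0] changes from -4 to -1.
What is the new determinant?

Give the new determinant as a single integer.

Answer: 2

Derivation:
det is linear in row 1: changing M[1][0] by delta changes det by delta * cofactor(1,0).
Cofactor C_10 = (-1)^(1+0) * minor(1,0) = -1
Entry delta = -1 - -4 = 3
Det delta = 3 * -1 = -3
New det = 5 + -3 = 2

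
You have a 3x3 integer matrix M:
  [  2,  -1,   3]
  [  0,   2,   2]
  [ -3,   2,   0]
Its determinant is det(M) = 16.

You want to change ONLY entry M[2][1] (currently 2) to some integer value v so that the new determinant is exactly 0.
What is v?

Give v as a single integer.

Answer: 6

Derivation:
det is linear in entry M[2][1]: det = old_det + (v - 2) * C_21
Cofactor C_21 = -4
Want det = 0: 16 + (v - 2) * -4 = 0
  (v - 2) = -16 / -4 = 4
  v = 2 + (4) = 6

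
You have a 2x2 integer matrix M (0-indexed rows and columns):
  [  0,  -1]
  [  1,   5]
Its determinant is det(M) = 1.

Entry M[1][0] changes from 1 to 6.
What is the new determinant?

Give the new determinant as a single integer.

Answer: 6

Derivation:
det is linear in row 1: changing M[1][0] by delta changes det by delta * cofactor(1,0).
Cofactor C_10 = (-1)^(1+0) * minor(1,0) = 1
Entry delta = 6 - 1 = 5
Det delta = 5 * 1 = 5
New det = 1 + 5 = 6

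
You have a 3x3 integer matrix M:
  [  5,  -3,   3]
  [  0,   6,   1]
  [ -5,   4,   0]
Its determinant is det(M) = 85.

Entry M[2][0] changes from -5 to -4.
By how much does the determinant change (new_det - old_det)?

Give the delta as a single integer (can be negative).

Cofactor C_20 = -21
Entry delta = -4 - -5 = 1
Det delta = entry_delta * cofactor = 1 * -21 = -21

Answer: -21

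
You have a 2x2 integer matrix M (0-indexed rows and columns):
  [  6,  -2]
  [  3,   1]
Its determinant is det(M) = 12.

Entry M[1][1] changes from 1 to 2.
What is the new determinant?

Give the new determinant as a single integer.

Answer: 18

Derivation:
det is linear in row 1: changing M[1][1] by delta changes det by delta * cofactor(1,1).
Cofactor C_11 = (-1)^(1+1) * minor(1,1) = 6
Entry delta = 2 - 1 = 1
Det delta = 1 * 6 = 6
New det = 12 + 6 = 18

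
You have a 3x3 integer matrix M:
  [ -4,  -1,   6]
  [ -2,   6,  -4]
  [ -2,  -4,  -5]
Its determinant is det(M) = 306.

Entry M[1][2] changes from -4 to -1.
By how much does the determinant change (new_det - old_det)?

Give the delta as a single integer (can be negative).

Cofactor C_12 = -14
Entry delta = -1 - -4 = 3
Det delta = entry_delta * cofactor = 3 * -14 = -42

Answer: -42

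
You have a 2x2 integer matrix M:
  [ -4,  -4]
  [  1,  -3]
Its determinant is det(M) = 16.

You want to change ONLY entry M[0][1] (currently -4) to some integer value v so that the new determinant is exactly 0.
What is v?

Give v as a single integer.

det is linear in entry M[0][1]: det = old_det + (v - -4) * C_01
Cofactor C_01 = -1
Want det = 0: 16 + (v - -4) * -1 = 0
  (v - -4) = -16 / -1 = 16
  v = -4 + (16) = 12

Answer: 12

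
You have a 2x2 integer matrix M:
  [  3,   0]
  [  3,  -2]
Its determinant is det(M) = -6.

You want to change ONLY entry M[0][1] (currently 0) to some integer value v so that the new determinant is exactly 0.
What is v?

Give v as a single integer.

det is linear in entry M[0][1]: det = old_det + (v - 0) * C_01
Cofactor C_01 = -3
Want det = 0: -6 + (v - 0) * -3 = 0
  (v - 0) = 6 / -3 = -2
  v = 0 + (-2) = -2

Answer: -2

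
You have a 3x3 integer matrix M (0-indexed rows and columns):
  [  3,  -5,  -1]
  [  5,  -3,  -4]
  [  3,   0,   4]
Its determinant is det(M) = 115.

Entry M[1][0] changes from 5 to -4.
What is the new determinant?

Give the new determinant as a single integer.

det is linear in row 1: changing M[1][0] by delta changes det by delta * cofactor(1,0).
Cofactor C_10 = (-1)^(1+0) * minor(1,0) = 20
Entry delta = -4 - 5 = -9
Det delta = -9 * 20 = -180
New det = 115 + -180 = -65

Answer: -65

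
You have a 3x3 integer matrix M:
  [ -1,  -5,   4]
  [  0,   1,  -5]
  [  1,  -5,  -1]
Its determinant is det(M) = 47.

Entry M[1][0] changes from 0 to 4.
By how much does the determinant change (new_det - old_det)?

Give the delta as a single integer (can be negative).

Answer: -100

Derivation:
Cofactor C_10 = -25
Entry delta = 4 - 0 = 4
Det delta = entry_delta * cofactor = 4 * -25 = -100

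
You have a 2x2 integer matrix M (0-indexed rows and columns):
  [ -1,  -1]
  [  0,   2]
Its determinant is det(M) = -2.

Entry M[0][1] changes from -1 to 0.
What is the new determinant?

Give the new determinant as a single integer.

det is linear in row 0: changing M[0][1] by delta changes det by delta * cofactor(0,1).
Cofactor C_01 = (-1)^(0+1) * minor(0,1) = 0
Entry delta = 0 - -1 = 1
Det delta = 1 * 0 = 0
New det = -2 + 0 = -2

Answer: -2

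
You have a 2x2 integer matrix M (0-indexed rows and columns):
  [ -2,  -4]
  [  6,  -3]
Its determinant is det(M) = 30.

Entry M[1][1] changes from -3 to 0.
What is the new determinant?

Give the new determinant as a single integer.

det is linear in row 1: changing M[1][1] by delta changes det by delta * cofactor(1,1).
Cofactor C_11 = (-1)^(1+1) * minor(1,1) = -2
Entry delta = 0 - -3 = 3
Det delta = 3 * -2 = -6
New det = 30 + -6 = 24

Answer: 24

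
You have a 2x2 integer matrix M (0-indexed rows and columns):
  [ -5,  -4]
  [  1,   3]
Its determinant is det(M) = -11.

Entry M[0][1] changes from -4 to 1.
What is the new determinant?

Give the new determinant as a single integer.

Answer: -16

Derivation:
det is linear in row 0: changing M[0][1] by delta changes det by delta * cofactor(0,1).
Cofactor C_01 = (-1)^(0+1) * minor(0,1) = -1
Entry delta = 1 - -4 = 5
Det delta = 5 * -1 = -5
New det = -11 + -5 = -16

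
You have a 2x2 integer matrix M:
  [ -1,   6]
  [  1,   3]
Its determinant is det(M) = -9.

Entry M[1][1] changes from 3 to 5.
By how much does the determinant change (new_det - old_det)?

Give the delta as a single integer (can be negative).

Answer: -2

Derivation:
Cofactor C_11 = -1
Entry delta = 5 - 3 = 2
Det delta = entry_delta * cofactor = 2 * -1 = -2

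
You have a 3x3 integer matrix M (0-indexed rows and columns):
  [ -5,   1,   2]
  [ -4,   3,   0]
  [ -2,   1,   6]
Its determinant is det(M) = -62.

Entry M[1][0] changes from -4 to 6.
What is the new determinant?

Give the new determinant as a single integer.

Answer: -102

Derivation:
det is linear in row 1: changing M[1][0] by delta changes det by delta * cofactor(1,0).
Cofactor C_10 = (-1)^(1+0) * minor(1,0) = -4
Entry delta = 6 - -4 = 10
Det delta = 10 * -4 = -40
New det = -62 + -40 = -102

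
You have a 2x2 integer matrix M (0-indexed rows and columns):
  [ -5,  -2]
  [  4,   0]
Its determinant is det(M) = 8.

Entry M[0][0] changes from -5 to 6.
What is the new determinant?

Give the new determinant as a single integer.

det is linear in row 0: changing M[0][0] by delta changes det by delta * cofactor(0,0).
Cofactor C_00 = (-1)^(0+0) * minor(0,0) = 0
Entry delta = 6 - -5 = 11
Det delta = 11 * 0 = 0
New det = 8 + 0 = 8

Answer: 8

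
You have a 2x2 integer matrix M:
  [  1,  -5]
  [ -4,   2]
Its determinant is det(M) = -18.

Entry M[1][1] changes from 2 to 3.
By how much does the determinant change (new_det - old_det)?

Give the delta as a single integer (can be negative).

Answer: 1

Derivation:
Cofactor C_11 = 1
Entry delta = 3 - 2 = 1
Det delta = entry_delta * cofactor = 1 * 1 = 1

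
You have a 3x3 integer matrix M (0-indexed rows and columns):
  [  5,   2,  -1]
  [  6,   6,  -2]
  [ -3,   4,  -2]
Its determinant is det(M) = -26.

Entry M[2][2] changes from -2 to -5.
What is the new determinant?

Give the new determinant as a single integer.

Answer: -80

Derivation:
det is linear in row 2: changing M[2][2] by delta changes det by delta * cofactor(2,2).
Cofactor C_22 = (-1)^(2+2) * minor(2,2) = 18
Entry delta = -5 - -2 = -3
Det delta = -3 * 18 = -54
New det = -26 + -54 = -80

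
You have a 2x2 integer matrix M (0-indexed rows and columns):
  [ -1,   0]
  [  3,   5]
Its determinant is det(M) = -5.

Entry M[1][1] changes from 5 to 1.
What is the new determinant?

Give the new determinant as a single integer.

Answer: -1

Derivation:
det is linear in row 1: changing M[1][1] by delta changes det by delta * cofactor(1,1).
Cofactor C_11 = (-1)^(1+1) * minor(1,1) = -1
Entry delta = 1 - 5 = -4
Det delta = -4 * -1 = 4
New det = -5 + 4 = -1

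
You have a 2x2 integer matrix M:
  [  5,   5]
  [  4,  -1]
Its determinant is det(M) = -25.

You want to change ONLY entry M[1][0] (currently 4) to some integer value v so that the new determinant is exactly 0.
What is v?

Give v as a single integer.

Answer: -1

Derivation:
det is linear in entry M[1][0]: det = old_det + (v - 4) * C_10
Cofactor C_10 = -5
Want det = 0: -25 + (v - 4) * -5 = 0
  (v - 4) = 25 / -5 = -5
  v = 4 + (-5) = -1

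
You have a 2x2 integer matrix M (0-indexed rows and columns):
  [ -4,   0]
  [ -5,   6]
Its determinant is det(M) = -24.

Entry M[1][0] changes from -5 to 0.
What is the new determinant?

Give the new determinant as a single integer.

det is linear in row 1: changing M[1][0] by delta changes det by delta * cofactor(1,0).
Cofactor C_10 = (-1)^(1+0) * minor(1,0) = 0
Entry delta = 0 - -5 = 5
Det delta = 5 * 0 = 0
New det = -24 + 0 = -24

Answer: -24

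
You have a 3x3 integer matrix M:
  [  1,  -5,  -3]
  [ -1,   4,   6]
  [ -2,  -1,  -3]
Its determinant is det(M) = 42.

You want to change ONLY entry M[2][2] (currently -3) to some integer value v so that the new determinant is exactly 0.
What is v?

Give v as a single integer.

det is linear in entry M[2][2]: det = old_det + (v - -3) * C_22
Cofactor C_22 = -1
Want det = 0: 42 + (v - -3) * -1 = 0
  (v - -3) = -42 / -1 = 42
  v = -3 + (42) = 39

Answer: 39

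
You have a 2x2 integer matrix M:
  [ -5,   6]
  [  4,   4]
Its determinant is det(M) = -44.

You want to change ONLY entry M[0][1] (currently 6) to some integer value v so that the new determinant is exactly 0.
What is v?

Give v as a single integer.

Answer: -5

Derivation:
det is linear in entry M[0][1]: det = old_det + (v - 6) * C_01
Cofactor C_01 = -4
Want det = 0: -44 + (v - 6) * -4 = 0
  (v - 6) = 44 / -4 = -11
  v = 6 + (-11) = -5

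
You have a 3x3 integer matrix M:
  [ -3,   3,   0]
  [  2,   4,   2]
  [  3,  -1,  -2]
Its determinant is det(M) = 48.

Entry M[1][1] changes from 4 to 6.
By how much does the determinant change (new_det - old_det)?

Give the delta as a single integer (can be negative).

Cofactor C_11 = 6
Entry delta = 6 - 4 = 2
Det delta = entry_delta * cofactor = 2 * 6 = 12

Answer: 12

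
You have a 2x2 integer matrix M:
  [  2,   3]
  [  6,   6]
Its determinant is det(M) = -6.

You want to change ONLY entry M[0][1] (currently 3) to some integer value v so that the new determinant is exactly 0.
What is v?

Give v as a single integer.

det is linear in entry M[0][1]: det = old_det + (v - 3) * C_01
Cofactor C_01 = -6
Want det = 0: -6 + (v - 3) * -6 = 0
  (v - 3) = 6 / -6 = -1
  v = 3 + (-1) = 2

Answer: 2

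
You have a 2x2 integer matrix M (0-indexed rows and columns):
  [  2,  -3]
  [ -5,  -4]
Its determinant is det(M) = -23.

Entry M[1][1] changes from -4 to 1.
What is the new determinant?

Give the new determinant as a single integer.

det is linear in row 1: changing M[1][1] by delta changes det by delta * cofactor(1,1).
Cofactor C_11 = (-1)^(1+1) * minor(1,1) = 2
Entry delta = 1 - -4 = 5
Det delta = 5 * 2 = 10
New det = -23 + 10 = -13

Answer: -13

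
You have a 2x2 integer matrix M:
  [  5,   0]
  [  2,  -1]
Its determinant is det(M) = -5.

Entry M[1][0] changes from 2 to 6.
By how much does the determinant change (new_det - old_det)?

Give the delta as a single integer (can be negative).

Answer: 0

Derivation:
Cofactor C_10 = 0
Entry delta = 6 - 2 = 4
Det delta = entry_delta * cofactor = 4 * 0 = 0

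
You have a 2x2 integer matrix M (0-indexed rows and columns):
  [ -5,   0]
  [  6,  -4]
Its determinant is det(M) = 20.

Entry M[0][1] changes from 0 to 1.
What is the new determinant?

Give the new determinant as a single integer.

det is linear in row 0: changing M[0][1] by delta changes det by delta * cofactor(0,1).
Cofactor C_01 = (-1)^(0+1) * minor(0,1) = -6
Entry delta = 1 - 0 = 1
Det delta = 1 * -6 = -6
New det = 20 + -6 = 14

Answer: 14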